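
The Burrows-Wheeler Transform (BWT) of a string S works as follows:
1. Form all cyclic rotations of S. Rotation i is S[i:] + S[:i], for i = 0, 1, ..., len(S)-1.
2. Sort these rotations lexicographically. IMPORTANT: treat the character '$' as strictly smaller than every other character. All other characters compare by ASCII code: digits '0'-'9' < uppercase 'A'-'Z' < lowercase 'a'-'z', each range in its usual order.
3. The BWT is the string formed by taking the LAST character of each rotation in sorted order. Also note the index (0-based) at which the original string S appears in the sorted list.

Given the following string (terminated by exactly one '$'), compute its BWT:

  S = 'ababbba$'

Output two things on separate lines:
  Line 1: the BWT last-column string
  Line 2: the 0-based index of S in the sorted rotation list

Answer: ab$bbaba
2

Derivation:
All 8 rotations (rotation i = S[i:]+S[:i]):
  rot[0] = ababbba$
  rot[1] = babbba$a
  rot[2] = abbba$ab
  rot[3] = bbba$aba
  rot[4] = bba$abab
  rot[5] = ba$ababb
  rot[6] = a$ababbb
  rot[7] = $ababbba
Sorted (with $ < everything):
  sorted[0] = $ababbba  (last char: 'a')
  sorted[1] = a$ababbb  (last char: 'b')
  sorted[2] = ababbba$  (last char: '$')
  sorted[3] = abbba$ab  (last char: 'b')
  sorted[4] = ba$ababb  (last char: 'b')
  sorted[5] = babbba$a  (last char: 'a')
  sorted[6] = bba$abab  (last char: 'b')
  sorted[7] = bbba$aba  (last char: 'a')
Last column: ab$bbaba
Original string S is at sorted index 2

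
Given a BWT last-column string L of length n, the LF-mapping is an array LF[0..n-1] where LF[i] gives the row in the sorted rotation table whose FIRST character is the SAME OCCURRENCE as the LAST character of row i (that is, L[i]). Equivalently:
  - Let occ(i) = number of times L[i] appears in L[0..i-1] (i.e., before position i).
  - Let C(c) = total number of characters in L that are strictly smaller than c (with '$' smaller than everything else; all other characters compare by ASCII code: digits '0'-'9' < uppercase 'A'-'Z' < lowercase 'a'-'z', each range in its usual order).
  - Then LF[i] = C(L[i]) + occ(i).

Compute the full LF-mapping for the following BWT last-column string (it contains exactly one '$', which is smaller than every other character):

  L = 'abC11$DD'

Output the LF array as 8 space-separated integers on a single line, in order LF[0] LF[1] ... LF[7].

Answer: 6 7 3 1 2 0 4 5

Derivation:
Char counts: '$':1, '1':2, 'C':1, 'D':2, 'a':1, 'b':1
C (first-col start): C('$')=0, C('1')=1, C('C')=3, C('D')=4, C('a')=6, C('b')=7
L[0]='a': occ=0, LF[0]=C('a')+0=6+0=6
L[1]='b': occ=0, LF[1]=C('b')+0=7+0=7
L[2]='C': occ=0, LF[2]=C('C')+0=3+0=3
L[3]='1': occ=0, LF[3]=C('1')+0=1+0=1
L[4]='1': occ=1, LF[4]=C('1')+1=1+1=2
L[5]='$': occ=0, LF[5]=C('$')+0=0+0=0
L[6]='D': occ=0, LF[6]=C('D')+0=4+0=4
L[7]='D': occ=1, LF[7]=C('D')+1=4+1=5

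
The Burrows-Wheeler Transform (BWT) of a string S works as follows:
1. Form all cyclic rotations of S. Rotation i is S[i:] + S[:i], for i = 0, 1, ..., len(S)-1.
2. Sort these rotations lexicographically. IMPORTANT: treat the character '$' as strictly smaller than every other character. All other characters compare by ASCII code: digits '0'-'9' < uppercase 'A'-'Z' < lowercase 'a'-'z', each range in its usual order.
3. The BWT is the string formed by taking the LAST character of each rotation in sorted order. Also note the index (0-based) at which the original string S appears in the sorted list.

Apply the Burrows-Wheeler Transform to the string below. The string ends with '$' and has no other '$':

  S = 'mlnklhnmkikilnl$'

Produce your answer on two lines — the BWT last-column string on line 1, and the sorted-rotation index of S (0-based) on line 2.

Answer: llkkminnkmin$llh
12

Derivation:
All 16 rotations (rotation i = S[i:]+S[:i]):
  rot[0] = mlnklhnmkikilnl$
  rot[1] = lnklhnmkikilnl$m
  rot[2] = nklhnmkikilnl$ml
  rot[3] = klhnmkikilnl$mln
  rot[4] = lhnmkikilnl$mlnk
  rot[5] = hnmkikilnl$mlnkl
  rot[6] = nmkikilnl$mlnklh
  rot[7] = mkikilnl$mlnklhn
  rot[8] = kikilnl$mlnklhnm
  rot[9] = ikilnl$mlnklhnmk
  rot[10] = kilnl$mlnklhnmki
  rot[11] = ilnl$mlnklhnmkik
  rot[12] = lnl$mlnklhnmkiki
  rot[13] = nl$mlnklhnmkikil
  rot[14] = l$mlnklhnmkikiln
  rot[15] = $mlnklhnmkikilnl
Sorted (with $ < everything):
  sorted[0] = $mlnklhnmkikilnl  (last char: 'l')
  sorted[1] = hnmkikilnl$mlnkl  (last char: 'l')
  sorted[2] = ikilnl$mlnklhnmk  (last char: 'k')
  sorted[3] = ilnl$mlnklhnmkik  (last char: 'k')
  sorted[4] = kikilnl$mlnklhnm  (last char: 'm')
  sorted[5] = kilnl$mlnklhnmki  (last char: 'i')
  sorted[6] = klhnmkikilnl$mln  (last char: 'n')
  sorted[7] = l$mlnklhnmkikiln  (last char: 'n')
  sorted[8] = lhnmkikilnl$mlnk  (last char: 'k')
  sorted[9] = lnklhnmkikilnl$m  (last char: 'm')
  sorted[10] = lnl$mlnklhnmkiki  (last char: 'i')
  sorted[11] = mkikilnl$mlnklhn  (last char: 'n')
  sorted[12] = mlnklhnmkikilnl$  (last char: '$')
  sorted[13] = nklhnmkikilnl$ml  (last char: 'l')
  sorted[14] = nl$mlnklhnmkikil  (last char: 'l')
  sorted[15] = nmkikilnl$mlnklh  (last char: 'h')
Last column: llkkminnkmin$llh
Original string S is at sorted index 12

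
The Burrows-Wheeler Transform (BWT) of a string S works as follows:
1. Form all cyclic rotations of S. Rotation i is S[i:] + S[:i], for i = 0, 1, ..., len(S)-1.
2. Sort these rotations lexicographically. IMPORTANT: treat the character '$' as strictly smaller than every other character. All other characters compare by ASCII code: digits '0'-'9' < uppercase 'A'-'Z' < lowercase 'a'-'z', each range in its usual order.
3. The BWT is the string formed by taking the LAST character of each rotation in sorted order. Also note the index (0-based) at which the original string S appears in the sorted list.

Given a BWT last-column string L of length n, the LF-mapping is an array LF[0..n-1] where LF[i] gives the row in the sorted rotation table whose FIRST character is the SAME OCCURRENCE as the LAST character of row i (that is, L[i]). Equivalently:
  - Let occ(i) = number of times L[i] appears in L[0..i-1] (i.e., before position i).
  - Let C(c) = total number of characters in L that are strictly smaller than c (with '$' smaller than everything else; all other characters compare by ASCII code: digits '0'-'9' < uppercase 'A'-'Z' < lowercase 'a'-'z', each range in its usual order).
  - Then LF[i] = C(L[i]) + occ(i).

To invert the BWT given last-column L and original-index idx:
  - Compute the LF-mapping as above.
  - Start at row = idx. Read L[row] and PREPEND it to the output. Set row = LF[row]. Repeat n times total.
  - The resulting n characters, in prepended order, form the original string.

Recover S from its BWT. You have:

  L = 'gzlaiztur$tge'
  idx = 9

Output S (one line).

Answer: turtlezigzag$

Derivation:
LF mapping: 3 11 6 1 5 12 8 10 7 0 9 4 2
Walk LF starting at row 9, prepending L[row]:
  step 1: row=9, L[9]='$', prepend. Next row=LF[9]=0
  step 2: row=0, L[0]='g', prepend. Next row=LF[0]=3
  step 3: row=3, L[3]='a', prepend. Next row=LF[3]=1
  step 4: row=1, L[1]='z', prepend. Next row=LF[1]=11
  step 5: row=11, L[11]='g', prepend. Next row=LF[11]=4
  step 6: row=4, L[4]='i', prepend. Next row=LF[4]=5
  step 7: row=5, L[5]='z', prepend. Next row=LF[5]=12
  step 8: row=12, L[12]='e', prepend. Next row=LF[12]=2
  step 9: row=2, L[2]='l', prepend. Next row=LF[2]=6
  step 10: row=6, L[6]='t', prepend. Next row=LF[6]=8
  step 11: row=8, L[8]='r', prepend. Next row=LF[8]=7
  step 12: row=7, L[7]='u', prepend. Next row=LF[7]=10
  step 13: row=10, L[10]='t', prepend. Next row=LF[10]=9
Reversed output: turtlezigzag$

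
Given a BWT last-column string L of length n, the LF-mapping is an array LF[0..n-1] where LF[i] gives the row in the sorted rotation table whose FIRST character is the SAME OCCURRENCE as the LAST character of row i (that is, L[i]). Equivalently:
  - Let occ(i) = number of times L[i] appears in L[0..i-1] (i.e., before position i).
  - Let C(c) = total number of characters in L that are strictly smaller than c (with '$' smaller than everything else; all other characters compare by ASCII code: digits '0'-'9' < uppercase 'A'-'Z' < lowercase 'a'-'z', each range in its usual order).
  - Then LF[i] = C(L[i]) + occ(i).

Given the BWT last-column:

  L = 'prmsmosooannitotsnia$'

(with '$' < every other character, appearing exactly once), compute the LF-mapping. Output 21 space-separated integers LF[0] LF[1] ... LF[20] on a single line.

Answer: 14 15 5 16 6 10 17 11 12 1 7 8 3 19 13 20 18 9 4 2 0

Derivation:
Char counts: '$':1, 'a':2, 'i':2, 'm':2, 'n':3, 'o':4, 'p':1, 'r':1, 's':3, 't':2
C (first-col start): C('$')=0, C('a')=1, C('i')=3, C('m')=5, C('n')=7, C('o')=10, C('p')=14, C('r')=15, C('s')=16, C('t')=19
L[0]='p': occ=0, LF[0]=C('p')+0=14+0=14
L[1]='r': occ=0, LF[1]=C('r')+0=15+0=15
L[2]='m': occ=0, LF[2]=C('m')+0=5+0=5
L[3]='s': occ=0, LF[3]=C('s')+0=16+0=16
L[4]='m': occ=1, LF[4]=C('m')+1=5+1=6
L[5]='o': occ=0, LF[5]=C('o')+0=10+0=10
L[6]='s': occ=1, LF[6]=C('s')+1=16+1=17
L[7]='o': occ=1, LF[7]=C('o')+1=10+1=11
L[8]='o': occ=2, LF[8]=C('o')+2=10+2=12
L[9]='a': occ=0, LF[9]=C('a')+0=1+0=1
L[10]='n': occ=0, LF[10]=C('n')+0=7+0=7
L[11]='n': occ=1, LF[11]=C('n')+1=7+1=8
L[12]='i': occ=0, LF[12]=C('i')+0=3+0=3
L[13]='t': occ=0, LF[13]=C('t')+0=19+0=19
L[14]='o': occ=3, LF[14]=C('o')+3=10+3=13
L[15]='t': occ=1, LF[15]=C('t')+1=19+1=20
L[16]='s': occ=2, LF[16]=C('s')+2=16+2=18
L[17]='n': occ=2, LF[17]=C('n')+2=7+2=9
L[18]='i': occ=1, LF[18]=C('i')+1=3+1=4
L[19]='a': occ=1, LF[19]=C('a')+1=1+1=2
L[20]='$': occ=0, LF[20]=C('$')+0=0+0=0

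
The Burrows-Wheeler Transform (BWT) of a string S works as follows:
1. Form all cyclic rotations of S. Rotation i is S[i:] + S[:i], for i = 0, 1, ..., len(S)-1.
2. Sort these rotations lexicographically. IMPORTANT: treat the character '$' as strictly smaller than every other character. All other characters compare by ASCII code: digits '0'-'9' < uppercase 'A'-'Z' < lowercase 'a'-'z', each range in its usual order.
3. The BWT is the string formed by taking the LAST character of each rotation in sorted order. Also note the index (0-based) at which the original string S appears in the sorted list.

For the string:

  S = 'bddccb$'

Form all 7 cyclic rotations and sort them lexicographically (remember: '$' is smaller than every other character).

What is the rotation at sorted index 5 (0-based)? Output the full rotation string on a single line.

All 7 rotations (rotation i = S[i:]+S[:i]):
  rot[0] = bddccb$
  rot[1] = ddccb$b
  rot[2] = dccb$bd
  rot[3] = ccb$bdd
  rot[4] = cb$bddc
  rot[5] = b$bddcc
  rot[6] = $bddccb
Sorted (with $ < everything):
  sorted[0] = $bddccb
  sorted[1] = b$bddcc
  sorted[2] = bddccb$
  sorted[3] = cb$bddc
  sorted[4] = ccb$bdd
  sorted[5] = dccb$bd
  sorted[6] = ddccb$b
sorted[5] = dccb$bd

Answer: dccb$bd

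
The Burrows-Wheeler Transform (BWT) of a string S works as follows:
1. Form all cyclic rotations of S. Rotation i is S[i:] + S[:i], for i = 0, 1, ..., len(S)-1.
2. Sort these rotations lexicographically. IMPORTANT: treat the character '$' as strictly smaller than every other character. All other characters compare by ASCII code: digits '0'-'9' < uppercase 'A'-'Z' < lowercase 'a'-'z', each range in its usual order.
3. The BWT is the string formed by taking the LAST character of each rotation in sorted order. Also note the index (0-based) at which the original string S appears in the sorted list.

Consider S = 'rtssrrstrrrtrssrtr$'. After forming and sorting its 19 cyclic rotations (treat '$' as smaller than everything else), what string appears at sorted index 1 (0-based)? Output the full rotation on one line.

Answer: r$rtssrrstrrrtrssrt

Derivation:
All 19 rotations (rotation i = S[i:]+S[:i]):
  rot[0] = rtssrrstrrrtrssrtr$
  rot[1] = tssrrstrrrtrssrtr$r
  rot[2] = ssrrstrrrtrssrtr$rt
  rot[3] = srrstrrrtrssrtr$rts
  rot[4] = rrstrrrtrssrtr$rtss
  rot[5] = rstrrrtrssrtr$rtssr
  rot[6] = strrrtrssrtr$rtssrr
  rot[7] = trrrtrssrtr$rtssrrs
  rot[8] = rrrtrssrtr$rtssrrst
  rot[9] = rrtrssrtr$rtssrrstr
  rot[10] = rtrssrtr$rtssrrstrr
  rot[11] = trssrtr$rtssrrstrrr
  rot[12] = rssrtr$rtssrrstrrrt
  rot[13] = ssrtr$rtssrrstrrrtr
  rot[14] = srtr$rtssrrstrrrtrs
  rot[15] = rtr$rtssrrstrrrtrss
  rot[16] = tr$rtssrrstrrrtrssr
  rot[17] = r$rtssrrstrrrtrssrt
  rot[18] = $rtssrrstrrrtrssrtr
Sorted (with $ < everything):
  sorted[0] = $rtssrrstrrrtrssrtr
  sorted[1] = r$rtssrrstrrrtrssrt
  sorted[2] = rrrtrssrtr$rtssrrst
  sorted[3] = rrstrrrtrssrtr$rtss
  sorted[4] = rrtrssrtr$rtssrrstr
  sorted[5] = rssrtr$rtssrrstrrrt
  sorted[6] = rstrrrtrssrtr$rtssr
  sorted[7] = rtr$rtssrrstrrrtrss
  sorted[8] = rtrssrtr$rtssrrstrr
  sorted[9] = rtssrrstrrrtrssrtr$
  sorted[10] = srrstrrrtrssrtr$rts
  sorted[11] = srtr$rtssrrstrrrtrs
  sorted[12] = ssrrstrrrtrssrtr$rt
  sorted[13] = ssrtr$rtssrrstrrrtr
  sorted[14] = strrrtrssrtr$rtssrr
  sorted[15] = tr$rtssrrstrrrtrssr
  sorted[16] = trrrtrssrtr$rtssrrs
  sorted[17] = trssrtr$rtssrrstrrr
  sorted[18] = tssrrstrrrtrssrtr$r
sorted[1] = r$rtssrrstrrrtrssrt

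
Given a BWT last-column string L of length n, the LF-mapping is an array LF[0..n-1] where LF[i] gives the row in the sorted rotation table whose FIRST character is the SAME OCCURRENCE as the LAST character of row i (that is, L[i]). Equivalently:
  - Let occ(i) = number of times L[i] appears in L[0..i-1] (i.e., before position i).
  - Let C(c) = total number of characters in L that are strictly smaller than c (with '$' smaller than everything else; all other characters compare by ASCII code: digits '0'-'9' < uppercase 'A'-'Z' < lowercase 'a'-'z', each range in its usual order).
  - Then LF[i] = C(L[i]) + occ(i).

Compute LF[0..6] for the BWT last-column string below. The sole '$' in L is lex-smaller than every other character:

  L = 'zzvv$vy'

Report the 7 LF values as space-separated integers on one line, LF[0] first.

Answer: 5 6 1 2 0 3 4

Derivation:
Char counts: '$':1, 'v':3, 'y':1, 'z':2
C (first-col start): C('$')=0, C('v')=1, C('y')=4, C('z')=5
L[0]='z': occ=0, LF[0]=C('z')+0=5+0=5
L[1]='z': occ=1, LF[1]=C('z')+1=5+1=6
L[2]='v': occ=0, LF[2]=C('v')+0=1+0=1
L[3]='v': occ=1, LF[3]=C('v')+1=1+1=2
L[4]='$': occ=0, LF[4]=C('$')+0=0+0=0
L[5]='v': occ=2, LF[5]=C('v')+2=1+2=3
L[6]='y': occ=0, LF[6]=C('y')+0=4+0=4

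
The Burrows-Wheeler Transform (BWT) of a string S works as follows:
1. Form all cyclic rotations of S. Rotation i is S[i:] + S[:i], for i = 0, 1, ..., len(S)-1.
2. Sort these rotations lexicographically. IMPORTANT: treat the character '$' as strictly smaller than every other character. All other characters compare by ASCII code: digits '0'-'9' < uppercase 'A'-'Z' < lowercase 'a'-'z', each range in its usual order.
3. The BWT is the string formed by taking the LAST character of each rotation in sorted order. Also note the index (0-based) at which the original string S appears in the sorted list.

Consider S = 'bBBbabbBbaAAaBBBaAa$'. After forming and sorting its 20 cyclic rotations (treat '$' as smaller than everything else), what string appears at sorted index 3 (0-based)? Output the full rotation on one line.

Answer: AaBBBaAa$bBBbabbBbaA

Derivation:
All 20 rotations (rotation i = S[i:]+S[:i]):
  rot[0] = bBBbabbBbaAAaBBBaAa$
  rot[1] = BBbabbBbaAAaBBBaAa$b
  rot[2] = BbabbBbaAAaBBBaAa$bB
  rot[3] = babbBbaAAaBBBaAa$bBB
  rot[4] = abbBbaAAaBBBaAa$bBBb
  rot[5] = bbBbaAAaBBBaAa$bBBba
  rot[6] = bBbaAAaBBBaAa$bBBbab
  rot[7] = BbaAAaBBBaAa$bBBbabb
  rot[8] = baAAaBBBaAa$bBBbabbB
  rot[9] = aAAaBBBaAa$bBBbabbBb
  rot[10] = AAaBBBaAa$bBBbabbBba
  rot[11] = AaBBBaAa$bBBbabbBbaA
  rot[12] = aBBBaAa$bBBbabbBbaAA
  rot[13] = BBBaAa$bBBbabbBbaAAa
  rot[14] = BBaAa$bBBbabbBbaAAaB
  rot[15] = BaAa$bBBbabbBbaAAaBB
  rot[16] = aAa$bBBbabbBbaAAaBBB
  rot[17] = Aa$bBBbabbBbaAAaBBBa
  rot[18] = a$bBBbabbBbaAAaBBBaA
  rot[19] = $bBBbabbBbaAAaBBBaAa
Sorted (with $ < everything):
  sorted[0] = $bBBbabbBbaAAaBBBaAa
  sorted[1] = AAaBBBaAa$bBBbabbBba
  sorted[2] = Aa$bBBbabbBbaAAaBBBa
  sorted[3] = AaBBBaAa$bBBbabbBbaA
  sorted[4] = BBBaAa$bBBbabbBbaAAa
  sorted[5] = BBaAa$bBBbabbBbaAAaB
  sorted[6] = BBbabbBbaAAaBBBaAa$b
  sorted[7] = BaAa$bBBbabbBbaAAaBB
  sorted[8] = BbaAAaBBBaAa$bBBbabb
  sorted[9] = BbabbBbaAAaBBBaAa$bB
  sorted[10] = a$bBBbabbBbaAAaBBBaA
  sorted[11] = aAAaBBBaAa$bBBbabbBb
  sorted[12] = aAa$bBBbabbBbaAAaBBB
  sorted[13] = aBBBaAa$bBBbabbBbaAA
  sorted[14] = abbBbaAAaBBBaAa$bBBb
  sorted[15] = bBBbabbBbaAAaBBBaAa$
  sorted[16] = bBbaAAaBBBaAa$bBBbab
  sorted[17] = baAAaBBBaAa$bBBbabbB
  sorted[18] = babbBbaAAaBBBaAa$bBB
  sorted[19] = bbBbaAAaBBBaAa$bBBba
sorted[3] = AaBBBaAa$bBBbabbBbaA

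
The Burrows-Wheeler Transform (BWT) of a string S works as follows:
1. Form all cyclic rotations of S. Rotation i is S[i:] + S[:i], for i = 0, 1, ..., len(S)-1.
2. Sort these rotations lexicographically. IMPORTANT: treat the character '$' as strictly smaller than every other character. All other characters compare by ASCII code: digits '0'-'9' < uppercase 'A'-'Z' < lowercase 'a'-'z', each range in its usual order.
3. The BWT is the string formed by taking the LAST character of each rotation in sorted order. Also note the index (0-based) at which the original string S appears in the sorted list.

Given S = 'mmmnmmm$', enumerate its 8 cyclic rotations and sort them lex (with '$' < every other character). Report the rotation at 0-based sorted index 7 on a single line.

Answer: nmmm$mmm

Derivation:
All 8 rotations (rotation i = S[i:]+S[:i]):
  rot[0] = mmmnmmm$
  rot[1] = mmnmmm$m
  rot[2] = mnmmm$mm
  rot[3] = nmmm$mmm
  rot[4] = mmm$mmmn
  rot[5] = mm$mmmnm
  rot[6] = m$mmmnmm
  rot[7] = $mmmnmmm
Sorted (with $ < everything):
  sorted[0] = $mmmnmmm
  sorted[1] = m$mmmnmm
  sorted[2] = mm$mmmnm
  sorted[3] = mmm$mmmn
  sorted[4] = mmmnmmm$
  sorted[5] = mmnmmm$m
  sorted[6] = mnmmm$mm
  sorted[7] = nmmm$mmm
sorted[7] = nmmm$mmm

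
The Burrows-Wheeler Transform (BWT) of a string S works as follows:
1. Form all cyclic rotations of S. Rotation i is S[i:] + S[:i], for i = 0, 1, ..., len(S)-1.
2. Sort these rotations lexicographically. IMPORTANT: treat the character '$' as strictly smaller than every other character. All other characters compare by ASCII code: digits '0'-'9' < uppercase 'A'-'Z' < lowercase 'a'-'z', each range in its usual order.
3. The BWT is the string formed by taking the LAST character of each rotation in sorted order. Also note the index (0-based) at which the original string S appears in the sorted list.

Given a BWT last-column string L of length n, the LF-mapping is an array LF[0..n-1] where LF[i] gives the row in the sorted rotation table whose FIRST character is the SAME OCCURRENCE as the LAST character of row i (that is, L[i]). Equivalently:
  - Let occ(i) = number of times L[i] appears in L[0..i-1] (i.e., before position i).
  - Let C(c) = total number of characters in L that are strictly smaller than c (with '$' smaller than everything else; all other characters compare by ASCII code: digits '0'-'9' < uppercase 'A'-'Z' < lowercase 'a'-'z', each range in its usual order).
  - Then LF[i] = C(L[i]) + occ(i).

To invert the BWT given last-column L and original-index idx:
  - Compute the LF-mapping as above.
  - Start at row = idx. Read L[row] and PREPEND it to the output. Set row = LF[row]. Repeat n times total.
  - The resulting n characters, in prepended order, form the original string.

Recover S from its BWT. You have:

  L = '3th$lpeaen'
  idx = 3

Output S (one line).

Answer: elephant3$

Derivation:
LF mapping: 1 9 5 0 6 8 3 2 4 7
Walk LF starting at row 3, prepending L[row]:
  step 1: row=3, L[3]='$', prepend. Next row=LF[3]=0
  step 2: row=0, L[0]='3', prepend. Next row=LF[0]=1
  step 3: row=1, L[1]='t', prepend. Next row=LF[1]=9
  step 4: row=9, L[9]='n', prepend. Next row=LF[9]=7
  step 5: row=7, L[7]='a', prepend. Next row=LF[7]=2
  step 6: row=2, L[2]='h', prepend. Next row=LF[2]=5
  step 7: row=5, L[5]='p', prepend. Next row=LF[5]=8
  step 8: row=8, L[8]='e', prepend. Next row=LF[8]=4
  step 9: row=4, L[4]='l', prepend. Next row=LF[4]=6
  step 10: row=6, L[6]='e', prepend. Next row=LF[6]=3
Reversed output: elephant3$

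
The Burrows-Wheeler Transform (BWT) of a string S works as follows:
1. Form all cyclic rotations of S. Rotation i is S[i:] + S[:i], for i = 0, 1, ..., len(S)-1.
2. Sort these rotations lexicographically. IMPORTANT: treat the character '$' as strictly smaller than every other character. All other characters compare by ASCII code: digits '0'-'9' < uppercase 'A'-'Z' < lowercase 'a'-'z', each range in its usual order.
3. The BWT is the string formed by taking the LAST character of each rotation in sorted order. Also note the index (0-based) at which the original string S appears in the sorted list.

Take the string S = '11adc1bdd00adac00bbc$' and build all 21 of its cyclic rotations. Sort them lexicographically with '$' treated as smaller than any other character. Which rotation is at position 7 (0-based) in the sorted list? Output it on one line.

Answer: 1bdd00adac00bbc$11adc

Derivation:
All 21 rotations (rotation i = S[i:]+S[:i]):
  rot[0] = 11adc1bdd00adac00bbc$
  rot[1] = 1adc1bdd00adac00bbc$1
  rot[2] = adc1bdd00adac00bbc$11
  rot[3] = dc1bdd00adac00bbc$11a
  rot[4] = c1bdd00adac00bbc$11ad
  rot[5] = 1bdd00adac00bbc$11adc
  rot[6] = bdd00adac00bbc$11adc1
  rot[7] = dd00adac00bbc$11adc1b
  rot[8] = d00adac00bbc$11adc1bd
  rot[9] = 00adac00bbc$11adc1bdd
  rot[10] = 0adac00bbc$11adc1bdd0
  rot[11] = adac00bbc$11adc1bdd00
  rot[12] = dac00bbc$11adc1bdd00a
  rot[13] = ac00bbc$11adc1bdd00ad
  rot[14] = c00bbc$11adc1bdd00ada
  rot[15] = 00bbc$11adc1bdd00adac
  rot[16] = 0bbc$11adc1bdd00adac0
  rot[17] = bbc$11adc1bdd00adac00
  rot[18] = bc$11adc1bdd00adac00b
  rot[19] = c$11adc1bdd00adac00bb
  rot[20] = $11adc1bdd00adac00bbc
Sorted (with $ < everything):
  sorted[0] = $11adc1bdd00adac00bbc
  sorted[1] = 00adac00bbc$11adc1bdd
  sorted[2] = 00bbc$11adc1bdd00adac
  sorted[3] = 0adac00bbc$11adc1bdd0
  sorted[4] = 0bbc$11adc1bdd00adac0
  sorted[5] = 11adc1bdd00adac00bbc$
  sorted[6] = 1adc1bdd00adac00bbc$1
  sorted[7] = 1bdd00adac00bbc$11adc
  sorted[8] = ac00bbc$11adc1bdd00ad
  sorted[9] = adac00bbc$11adc1bdd00
  sorted[10] = adc1bdd00adac00bbc$11
  sorted[11] = bbc$11adc1bdd00adac00
  sorted[12] = bc$11adc1bdd00adac00b
  sorted[13] = bdd00adac00bbc$11adc1
  sorted[14] = c$11adc1bdd00adac00bb
  sorted[15] = c00bbc$11adc1bdd00ada
  sorted[16] = c1bdd00adac00bbc$11ad
  sorted[17] = d00adac00bbc$11adc1bd
  sorted[18] = dac00bbc$11adc1bdd00a
  sorted[19] = dc1bdd00adac00bbc$11a
  sorted[20] = dd00adac00bbc$11adc1b
sorted[7] = 1bdd00adac00bbc$11adc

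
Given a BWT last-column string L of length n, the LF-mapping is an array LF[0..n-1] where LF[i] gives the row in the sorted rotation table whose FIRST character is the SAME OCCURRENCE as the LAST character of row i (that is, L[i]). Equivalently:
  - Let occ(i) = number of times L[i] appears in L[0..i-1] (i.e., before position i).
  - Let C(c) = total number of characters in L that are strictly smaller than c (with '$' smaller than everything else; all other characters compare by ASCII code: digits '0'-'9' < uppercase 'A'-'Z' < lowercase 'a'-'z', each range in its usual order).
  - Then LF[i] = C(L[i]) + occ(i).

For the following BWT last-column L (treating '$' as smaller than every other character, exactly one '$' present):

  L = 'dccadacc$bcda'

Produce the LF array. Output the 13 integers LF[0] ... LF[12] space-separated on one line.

Answer: 10 5 6 1 11 2 7 8 0 4 9 12 3

Derivation:
Char counts: '$':1, 'a':3, 'b':1, 'c':5, 'd':3
C (first-col start): C('$')=0, C('a')=1, C('b')=4, C('c')=5, C('d')=10
L[0]='d': occ=0, LF[0]=C('d')+0=10+0=10
L[1]='c': occ=0, LF[1]=C('c')+0=5+0=5
L[2]='c': occ=1, LF[2]=C('c')+1=5+1=6
L[3]='a': occ=0, LF[3]=C('a')+0=1+0=1
L[4]='d': occ=1, LF[4]=C('d')+1=10+1=11
L[5]='a': occ=1, LF[5]=C('a')+1=1+1=2
L[6]='c': occ=2, LF[6]=C('c')+2=5+2=7
L[7]='c': occ=3, LF[7]=C('c')+3=5+3=8
L[8]='$': occ=0, LF[8]=C('$')+0=0+0=0
L[9]='b': occ=0, LF[9]=C('b')+0=4+0=4
L[10]='c': occ=4, LF[10]=C('c')+4=5+4=9
L[11]='d': occ=2, LF[11]=C('d')+2=10+2=12
L[12]='a': occ=2, LF[12]=C('a')+2=1+2=3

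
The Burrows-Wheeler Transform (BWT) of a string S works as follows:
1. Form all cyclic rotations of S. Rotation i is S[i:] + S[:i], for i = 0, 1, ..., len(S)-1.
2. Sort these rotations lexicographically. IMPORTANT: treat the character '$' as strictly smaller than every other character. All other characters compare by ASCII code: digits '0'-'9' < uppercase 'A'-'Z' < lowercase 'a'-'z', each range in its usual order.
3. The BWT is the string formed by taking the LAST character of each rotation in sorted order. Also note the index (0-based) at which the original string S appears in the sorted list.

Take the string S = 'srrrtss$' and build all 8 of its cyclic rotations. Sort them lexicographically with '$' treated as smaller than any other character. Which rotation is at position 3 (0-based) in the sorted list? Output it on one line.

All 8 rotations (rotation i = S[i:]+S[:i]):
  rot[0] = srrrtss$
  rot[1] = rrrtss$s
  rot[2] = rrtss$sr
  rot[3] = rtss$srr
  rot[4] = tss$srrr
  rot[5] = ss$srrrt
  rot[6] = s$srrrts
  rot[7] = $srrrtss
Sorted (with $ < everything):
  sorted[0] = $srrrtss
  sorted[1] = rrrtss$s
  sorted[2] = rrtss$sr
  sorted[3] = rtss$srr
  sorted[4] = s$srrrts
  sorted[5] = srrrtss$
  sorted[6] = ss$srrrt
  sorted[7] = tss$srrr
sorted[3] = rtss$srr

Answer: rtss$srr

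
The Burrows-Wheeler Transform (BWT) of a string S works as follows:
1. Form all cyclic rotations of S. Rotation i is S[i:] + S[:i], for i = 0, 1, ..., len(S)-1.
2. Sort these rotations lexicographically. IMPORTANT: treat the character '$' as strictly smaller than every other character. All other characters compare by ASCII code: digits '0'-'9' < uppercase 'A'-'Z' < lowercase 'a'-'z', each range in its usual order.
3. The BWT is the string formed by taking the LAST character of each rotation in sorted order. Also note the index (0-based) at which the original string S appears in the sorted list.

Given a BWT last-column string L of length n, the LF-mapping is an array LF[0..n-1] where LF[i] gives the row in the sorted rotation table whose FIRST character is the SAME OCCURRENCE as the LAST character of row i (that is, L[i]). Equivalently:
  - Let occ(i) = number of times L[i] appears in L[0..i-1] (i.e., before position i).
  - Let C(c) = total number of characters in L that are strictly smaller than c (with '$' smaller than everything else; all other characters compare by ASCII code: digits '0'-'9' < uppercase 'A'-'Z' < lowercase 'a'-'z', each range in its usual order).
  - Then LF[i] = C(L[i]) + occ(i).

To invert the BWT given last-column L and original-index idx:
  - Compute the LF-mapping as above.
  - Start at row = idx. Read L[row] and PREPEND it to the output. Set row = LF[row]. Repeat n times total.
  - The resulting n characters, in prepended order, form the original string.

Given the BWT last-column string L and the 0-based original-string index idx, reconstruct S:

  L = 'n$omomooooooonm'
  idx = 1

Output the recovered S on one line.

LF mapping: 4 0 6 1 7 2 8 9 10 11 12 13 14 5 3
Walk LF starting at row 1, prepending L[row]:
  step 1: row=1, L[1]='$', prepend. Next row=LF[1]=0
  step 2: row=0, L[0]='n', prepend. Next row=LF[0]=4
  step 3: row=4, L[4]='o', prepend. Next row=LF[4]=7
  step 4: row=7, L[7]='o', prepend. Next row=LF[7]=9
  step 5: row=9, L[9]='o', prepend. Next row=LF[9]=11
  step 6: row=11, L[11]='o', prepend. Next row=LF[11]=13
  step 7: row=13, L[13]='n', prepend. Next row=LF[13]=5
  step 8: row=5, L[5]='m', prepend. Next row=LF[5]=2
  step 9: row=2, L[2]='o', prepend. Next row=LF[2]=6
  step 10: row=6, L[6]='o', prepend. Next row=LF[6]=8
  step 11: row=8, L[8]='o', prepend. Next row=LF[8]=10
  step 12: row=10, L[10]='o', prepend. Next row=LF[10]=12
  step 13: row=12, L[12]='o', prepend. Next row=LF[12]=14
  step 14: row=14, L[14]='m', prepend. Next row=LF[14]=3
  step 15: row=3, L[3]='m', prepend. Next row=LF[3]=1
Reversed output: mmooooomnoooon$

Answer: mmooooomnoooon$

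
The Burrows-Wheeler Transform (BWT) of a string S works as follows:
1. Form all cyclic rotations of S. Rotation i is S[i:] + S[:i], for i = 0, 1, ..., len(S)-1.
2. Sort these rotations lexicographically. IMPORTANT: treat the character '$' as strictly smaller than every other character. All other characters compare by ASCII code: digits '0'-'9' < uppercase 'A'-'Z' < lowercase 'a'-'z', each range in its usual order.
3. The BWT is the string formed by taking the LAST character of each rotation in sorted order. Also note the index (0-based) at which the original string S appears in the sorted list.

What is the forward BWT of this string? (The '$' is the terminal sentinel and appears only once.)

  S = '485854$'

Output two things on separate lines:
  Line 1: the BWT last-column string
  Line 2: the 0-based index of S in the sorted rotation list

Answer: 45$8854
2

Derivation:
All 7 rotations (rotation i = S[i:]+S[:i]):
  rot[0] = 485854$
  rot[1] = 85854$4
  rot[2] = 5854$48
  rot[3] = 854$485
  rot[4] = 54$4858
  rot[5] = 4$48585
  rot[6] = $485854
Sorted (with $ < everything):
  sorted[0] = $485854  (last char: '4')
  sorted[1] = 4$48585  (last char: '5')
  sorted[2] = 485854$  (last char: '$')
  sorted[3] = 54$4858  (last char: '8')
  sorted[4] = 5854$48  (last char: '8')
  sorted[5] = 854$485  (last char: '5')
  sorted[6] = 85854$4  (last char: '4')
Last column: 45$8854
Original string S is at sorted index 2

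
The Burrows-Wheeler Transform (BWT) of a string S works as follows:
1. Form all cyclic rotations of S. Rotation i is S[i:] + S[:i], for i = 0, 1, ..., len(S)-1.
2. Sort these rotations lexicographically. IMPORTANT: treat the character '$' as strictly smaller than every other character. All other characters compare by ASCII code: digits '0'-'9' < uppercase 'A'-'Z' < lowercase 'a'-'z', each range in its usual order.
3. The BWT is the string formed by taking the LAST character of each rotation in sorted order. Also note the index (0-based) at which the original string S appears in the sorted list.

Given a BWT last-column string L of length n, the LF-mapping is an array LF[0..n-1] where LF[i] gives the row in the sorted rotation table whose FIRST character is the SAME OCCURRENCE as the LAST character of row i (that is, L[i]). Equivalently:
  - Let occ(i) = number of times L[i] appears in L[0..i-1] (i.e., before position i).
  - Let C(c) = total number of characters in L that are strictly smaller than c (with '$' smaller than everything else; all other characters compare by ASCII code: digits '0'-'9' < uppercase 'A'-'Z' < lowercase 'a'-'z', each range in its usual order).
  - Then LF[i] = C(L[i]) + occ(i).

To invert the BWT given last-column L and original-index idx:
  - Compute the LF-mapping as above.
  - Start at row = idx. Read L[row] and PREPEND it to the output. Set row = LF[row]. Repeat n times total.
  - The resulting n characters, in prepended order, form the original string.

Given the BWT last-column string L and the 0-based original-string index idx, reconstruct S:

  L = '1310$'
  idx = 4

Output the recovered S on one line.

Answer: 3011$

Derivation:
LF mapping: 2 4 3 1 0
Walk LF starting at row 4, prepending L[row]:
  step 1: row=4, L[4]='$', prepend. Next row=LF[4]=0
  step 2: row=0, L[0]='1', prepend. Next row=LF[0]=2
  step 3: row=2, L[2]='1', prepend. Next row=LF[2]=3
  step 4: row=3, L[3]='0', prepend. Next row=LF[3]=1
  step 5: row=1, L[1]='3', prepend. Next row=LF[1]=4
Reversed output: 3011$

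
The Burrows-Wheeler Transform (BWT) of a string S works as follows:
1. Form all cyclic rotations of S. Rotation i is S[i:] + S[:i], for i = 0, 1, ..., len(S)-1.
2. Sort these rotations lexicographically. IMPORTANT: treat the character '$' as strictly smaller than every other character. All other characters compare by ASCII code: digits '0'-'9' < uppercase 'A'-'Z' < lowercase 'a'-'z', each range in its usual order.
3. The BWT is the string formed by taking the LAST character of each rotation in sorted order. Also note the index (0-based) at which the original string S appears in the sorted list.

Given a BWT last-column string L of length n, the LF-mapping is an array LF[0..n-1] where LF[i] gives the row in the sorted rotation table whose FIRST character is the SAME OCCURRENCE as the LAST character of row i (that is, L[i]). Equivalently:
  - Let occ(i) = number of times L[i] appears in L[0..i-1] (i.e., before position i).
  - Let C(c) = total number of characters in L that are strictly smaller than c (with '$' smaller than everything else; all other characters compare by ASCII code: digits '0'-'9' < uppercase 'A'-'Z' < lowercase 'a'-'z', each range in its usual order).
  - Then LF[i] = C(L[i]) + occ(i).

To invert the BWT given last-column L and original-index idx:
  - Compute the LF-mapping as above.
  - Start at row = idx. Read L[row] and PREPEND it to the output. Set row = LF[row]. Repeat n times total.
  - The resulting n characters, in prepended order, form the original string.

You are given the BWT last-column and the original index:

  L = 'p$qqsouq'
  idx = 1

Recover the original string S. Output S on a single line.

LF mapping: 2 0 3 4 6 1 7 5
Walk LF starting at row 1, prepending L[row]:
  step 1: row=1, L[1]='$', prepend. Next row=LF[1]=0
  step 2: row=0, L[0]='p', prepend. Next row=LF[0]=2
  step 3: row=2, L[2]='q', prepend. Next row=LF[2]=3
  step 4: row=3, L[3]='q', prepend. Next row=LF[3]=4
  step 5: row=4, L[4]='s', prepend. Next row=LF[4]=6
  step 6: row=6, L[6]='u', prepend. Next row=LF[6]=7
  step 7: row=7, L[7]='q', prepend. Next row=LF[7]=5
  step 8: row=5, L[5]='o', prepend. Next row=LF[5]=1
Reversed output: oqusqqp$

Answer: oqusqqp$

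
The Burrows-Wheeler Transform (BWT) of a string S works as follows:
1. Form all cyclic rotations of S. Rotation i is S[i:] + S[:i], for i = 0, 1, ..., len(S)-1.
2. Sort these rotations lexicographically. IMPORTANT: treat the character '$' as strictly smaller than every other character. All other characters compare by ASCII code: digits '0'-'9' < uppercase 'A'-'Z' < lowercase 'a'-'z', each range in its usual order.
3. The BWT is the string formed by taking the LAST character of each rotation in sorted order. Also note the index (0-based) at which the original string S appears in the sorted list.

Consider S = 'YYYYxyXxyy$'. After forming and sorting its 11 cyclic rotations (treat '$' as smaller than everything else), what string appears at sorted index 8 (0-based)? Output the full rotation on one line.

Answer: y$YYYYxyXxy

Derivation:
All 11 rotations (rotation i = S[i:]+S[:i]):
  rot[0] = YYYYxyXxyy$
  rot[1] = YYYxyXxyy$Y
  rot[2] = YYxyXxyy$YY
  rot[3] = YxyXxyy$YYY
  rot[4] = xyXxyy$YYYY
  rot[5] = yXxyy$YYYYx
  rot[6] = Xxyy$YYYYxy
  rot[7] = xyy$YYYYxyX
  rot[8] = yy$YYYYxyXx
  rot[9] = y$YYYYxyXxy
  rot[10] = $YYYYxyXxyy
Sorted (with $ < everything):
  sorted[0] = $YYYYxyXxyy
  sorted[1] = Xxyy$YYYYxy
  sorted[2] = YYYYxyXxyy$
  sorted[3] = YYYxyXxyy$Y
  sorted[4] = YYxyXxyy$YY
  sorted[5] = YxyXxyy$YYY
  sorted[6] = xyXxyy$YYYY
  sorted[7] = xyy$YYYYxyX
  sorted[8] = y$YYYYxyXxy
  sorted[9] = yXxyy$YYYYx
  sorted[10] = yy$YYYYxyXx
sorted[8] = y$YYYYxyXxy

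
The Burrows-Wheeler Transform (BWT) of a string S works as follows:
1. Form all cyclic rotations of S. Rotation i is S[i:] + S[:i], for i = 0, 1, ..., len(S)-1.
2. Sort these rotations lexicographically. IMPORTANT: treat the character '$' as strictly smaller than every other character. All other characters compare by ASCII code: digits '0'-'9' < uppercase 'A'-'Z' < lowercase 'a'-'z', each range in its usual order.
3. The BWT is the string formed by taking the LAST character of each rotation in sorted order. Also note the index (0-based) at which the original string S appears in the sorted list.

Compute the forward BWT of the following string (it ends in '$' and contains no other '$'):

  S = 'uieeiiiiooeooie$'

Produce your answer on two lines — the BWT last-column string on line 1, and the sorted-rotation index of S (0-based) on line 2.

All 16 rotations (rotation i = S[i:]+S[:i]):
  rot[0] = uieeiiiiooeooie$
  rot[1] = ieeiiiiooeooie$u
  rot[2] = eeiiiiooeooie$ui
  rot[3] = eiiiiooeooie$uie
  rot[4] = iiiiooeooie$uiee
  rot[5] = iiiooeooie$uieei
  rot[6] = iiooeooie$uieeii
  rot[7] = iooeooie$uieeiii
  rot[8] = ooeooie$uieeiiii
  rot[9] = oeooie$uieeiiiio
  rot[10] = eooie$uieeiiiioo
  rot[11] = ooie$uieeiiiiooe
  rot[12] = oie$uieeiiiiooeo
  rot[13] = ie$uieeiiiiooeoo
  rot[14] = e$uieeiiiiooeooi
  rot[15] = $uieeiiiiooeooie
Sorted (with $ < everything):
  sorted[0] = $uieeiiiiooeooie  (last char: 'e')
  sorted[1] = e$uieeiiiiooeooi  (last char: 'i')
  sorted[2] = eeiiiiooeooie$ui  (last char: 'i')
  sorted[3] = eiiiiooeooie$uie  (last char: 'e')
  sorted[4] = eooie$uieeiiiioo  (last char: 'o')
  sorted[5] = ie$uieeiiiiooeoo  (last char: 'o')
  sorted[6] = ieeiiiiooeooie$u  (last char: 'u')
  sorted[7] = iiiiooeooie$uiee  (last char: 'e')
  sorted[8] = iiiooeooie$uieei  (last char: 'i')
  sorted[9] = iiooeooie$uieeii  (last char: 'i')
  sorted[10] = iooeooie$uieeiii  (last char: 'i')
  sorted[11] = oeooie$uieeiiiio  (last char: 'o')
  sorted[12] = oie$uieeiiiiooeo  (last char: 'o')
  sorted[13] = ooeooie$uieeiiii  (last char: 'i')
  sorted[14] = ooie$uieeiiiiooe  (last char: 'e')
  sorted[15] = uieeiiiiooeooie$  (last char: '$')
Last column: eiieooueiiiooie$
Original string S is at sorted index 15

Answer: eiieooueiiiooie$
15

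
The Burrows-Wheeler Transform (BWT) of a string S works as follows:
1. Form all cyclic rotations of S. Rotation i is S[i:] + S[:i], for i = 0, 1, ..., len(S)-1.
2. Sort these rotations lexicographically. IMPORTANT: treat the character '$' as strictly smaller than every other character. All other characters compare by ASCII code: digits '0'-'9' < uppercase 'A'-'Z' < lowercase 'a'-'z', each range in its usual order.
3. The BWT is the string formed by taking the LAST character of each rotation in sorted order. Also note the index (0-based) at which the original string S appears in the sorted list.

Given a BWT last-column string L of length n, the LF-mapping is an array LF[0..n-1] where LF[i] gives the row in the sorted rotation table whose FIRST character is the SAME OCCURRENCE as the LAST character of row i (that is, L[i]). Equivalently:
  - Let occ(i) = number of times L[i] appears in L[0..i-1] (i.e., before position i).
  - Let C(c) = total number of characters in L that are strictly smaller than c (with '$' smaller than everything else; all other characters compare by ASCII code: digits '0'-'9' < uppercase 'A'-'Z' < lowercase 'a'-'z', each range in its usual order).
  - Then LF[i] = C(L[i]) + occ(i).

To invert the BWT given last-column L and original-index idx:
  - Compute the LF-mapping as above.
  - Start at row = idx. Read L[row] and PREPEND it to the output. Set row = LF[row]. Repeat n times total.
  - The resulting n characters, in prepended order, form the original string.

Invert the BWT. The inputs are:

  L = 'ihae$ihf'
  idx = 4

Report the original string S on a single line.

LF mapping: 6 4 1 2 0 7 5 3
Walk LF starting at row 4, prepending L[row]:
  step 1: row=4, L[4]='$', prepend. Next row=LF[4]=0
  step 2: row=0, L[0]='i', prepend. Next row=LF[0]=6
  step 3: row=6, L[6]='h', prepend. Next row=LF[6]=5
  step 4: row=5, L[5]='i', prepend. Next row=LF[5]=7
  step 5: row=7, L[7]='f', prepend. Next row=LF[7]=3
  step 6: row=3, L[3]='e', prepend. Next row=LF[3]=2
  step 7: row=2, L[2]='a', prepend. Next row=LF[2]=1
  step 8: row=1, L[1]='h', prepend. Next row=LF[1]=4
Reversed output: haefihi$

Answer: haefihi$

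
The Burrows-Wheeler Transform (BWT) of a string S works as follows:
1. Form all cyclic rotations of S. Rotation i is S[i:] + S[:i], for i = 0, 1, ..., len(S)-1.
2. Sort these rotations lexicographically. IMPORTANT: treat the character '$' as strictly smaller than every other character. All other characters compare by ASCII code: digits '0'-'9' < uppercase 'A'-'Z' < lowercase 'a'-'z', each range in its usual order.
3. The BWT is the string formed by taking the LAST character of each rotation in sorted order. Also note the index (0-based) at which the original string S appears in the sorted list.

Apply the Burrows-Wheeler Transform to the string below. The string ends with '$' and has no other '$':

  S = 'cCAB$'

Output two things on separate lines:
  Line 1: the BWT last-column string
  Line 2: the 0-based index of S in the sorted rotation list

Answer: BCAc$
4

Derivation:
All 5 rotations (rotation i = S[i:]+S[:i]):
  rot[0] = cCAB$
  rot[1] = CAB$c
  rot[2] = AB$cC
  rot[3] = B$cCA
  rot[4] = $cCAB
Sorted (with $ < everything):
  sorted[0] = $cCAB  (last char: 'B')
  sorted[1] = AB$cC  (last char: 'C')
  sorted[2] = B$cCA  (last char: 'A')
  sorted[3] = CAB$c  (last char: 'c')
  sorted[4] = cCAB$  (last char: '$')
Last column: BCAc$
Original string S is at sorted index 4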